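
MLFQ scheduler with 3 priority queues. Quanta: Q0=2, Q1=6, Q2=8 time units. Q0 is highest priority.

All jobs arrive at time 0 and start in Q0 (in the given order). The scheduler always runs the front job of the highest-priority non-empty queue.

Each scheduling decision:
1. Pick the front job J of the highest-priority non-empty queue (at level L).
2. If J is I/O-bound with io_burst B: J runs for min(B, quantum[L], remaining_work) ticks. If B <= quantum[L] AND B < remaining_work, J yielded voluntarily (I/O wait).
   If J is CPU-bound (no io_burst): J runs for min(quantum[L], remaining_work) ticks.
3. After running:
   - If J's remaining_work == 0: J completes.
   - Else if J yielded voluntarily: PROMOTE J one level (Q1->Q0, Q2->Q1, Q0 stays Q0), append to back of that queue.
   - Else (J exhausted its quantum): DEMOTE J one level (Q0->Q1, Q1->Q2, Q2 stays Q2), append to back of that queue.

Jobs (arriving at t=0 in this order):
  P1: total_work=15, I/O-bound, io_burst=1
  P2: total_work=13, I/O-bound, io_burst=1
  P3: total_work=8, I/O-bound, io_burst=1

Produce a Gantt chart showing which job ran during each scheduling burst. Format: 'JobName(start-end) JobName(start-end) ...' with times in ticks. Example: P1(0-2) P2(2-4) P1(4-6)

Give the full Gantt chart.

Answer: P1(0-1) P2(1-2) P3(2-3) P1(3-4) P2(4-5) P3(5-6) P1(6-7) P2(7-8) P3(8-9) P1(9-10) P2(10-11) P3(11-12) P1(12-13) P2(13-14) P3(14-15) P1(15-16) P2(16-17) P3(17-18) P1(18-19) P2(19-20) P3(20-21) P1(21-22) P2(22-23) P3(23-24) P1(24-25) P2(25-26) P1(26-27) P2(27-28) P1(28-29) P2(29-30) P1(30-31) P2(31-32) P1(32-33) P2(33-34) P1(34-35) P1(35-36)

Derivation:
t=0-1: P1@Q0 runs 1, rem=14, I/O yield, promote→Q0. Q0=[P2,P3,P1] Q1=[] Q2=[]
t=1-2: P2@Q0 runs 1, rem=12, I/O yield, promote→Q0. Q0=[P3,P1,P2] Q1=[] Q2=[]
t=2-3: P3@Q0 runs 1, rem=7, I/O yield, promote→Q0. Q0=[P1,P2,P3] Q1=[] Q2=[]
t=3-4: P1@Q0 runs 1, rem=13, I/O yield, promote→Q0. Q0=[P2,P3,P1] Q1=[] Q2=[]
t=4-5: P2@Q0 runs 1, rem=11, I/O yield, promote→Q0. Q0=[P3,P1,P2] Q1=[] Q2=[]
t=5-6: P3@Q0 runs 1, rem=6, I/O yield, promote→Q0. Q0=[P1,P2,P3] Q1=[] Q2=[]
t=6-7: P1@Q0 runs 1, rem=12, I/O yield, promote→Q0. Q0=[P2,P3,P1] Q1=[] Q2=[]
t=7-8: P2@Q0 runs 1, rem=10, I/O yield, promote→Q0. Q0=[P3,P1,P2] Q1=[] Q2=[]
t=8-9: P3@Q0 runs 1, rem=5, I/O yield, promote→Q0. Q0=[P1,P2,P3] Q1=[] Q2=[]
t=9-10: P1@Q0 runs 1, rem=11, I/O yield, promote→Q0. Q0=[P2,P3,P1] Q1=[] Q2=[]
t=10-11: P2@Q0 runs 1, rem=9, I/O yield, promote→Q0. Q0=[P3,P1,P2] Q1=[] Q2=[]
t=11-12: P3@Q0 runs 1, rem=4, I/O yield, promote→Q0. Q0=[P1,P2,P3] Q1=[] Q2=[]
t=12-13: P1@Q0 runs 1, rem=10, I/O yield, promote→Q0. Q0=[P2,P3,P1] Q1=[] Q2=[]
t=13-14: P2@Q0 runs 1, rem=8, I/O yield, promote→Q0. Q0=[P3,P1,P2] Q1=[] Q2=[]
t=14-15: P3@Q0 runs 1, rem=3, I/O yield, promote→Q0. Q0=[P1,P2,P3] Q1=[] Q2=[]
t=15-16: P1@Q0 runs 1, rem=9, I/O yield, promote→Q0. Q0=[P2,P3,P1] Q1=[] Q2=[]
t=16-17: P2@Q0 runs 1, rem=7, I/O yield, promote→Q0. Q0=[P3,P1,P2] Q1=[] Q2=[]
t=17-18: P3@Q0 runs 1, rem=2, I/O yield, promote→Q0. Q0=[P1,P2,P3] Q1=[] Q2=[]
t=18-19: P1@Q0 runs 1, rem=8, I/O yield, promote→Q0. Q0=[P2,P3,P1] Q1=[] Q2=[]
t=19-20: P2@Q0 runs 1, rem=6, I/O yield, promote→Q0. Q0=[P3,P1,P2] Q1=[] Q2=[]
t=20-21: P3@Q0 runs 1, rem=1, I/O yield, promote→Q0. Q0=[P1,P2,P3] Q1=[] Q2=[]
t=21-22: P1@Q0 runs 1, rem=7, I/O yield, promote→Q0. Q0=[P2,P3,P1] Q1=[] Q2=[]
t=22-23: P2@Q0 runs 1, rem=5, I/O yield, promote→Q0. Q0=[P3,P1,P2] Q1=[] Q2=[]
t=23-24: P3@Q0 runs 1, rem=0, completes. Q0=[P1,P2] Q1=[] Q2=[]
t=24-25: P1@Q0 runs 1, rem=6, I/O yield, promote→Q0. Q0=[P2,P1] Q1=[] Q2=[]
t=25-26: P2@Q0 runs 1, rem=4, I/O yield, promote→Q0. Q0=[P1,P2] Q1=[] Q2=[]
t=26-27: P1@Q0 runs 1, rem=5, I/O yield, promote→Q0. Q0=[P2,P1] Q1=[] Q2=[]
t=27-28: P2@Q0 runs 1, rem=3, I/O yield, promote→Q0. Q0=[P1,P2] Q1=[] Q2=[]
t=28-29: P1@Q0 runs 1, rem=4, I/O yield, promote→Q0. Q0=[P2,P1] Q1=[] Q2=[]
t=29-30: P2@Q0 runs 1, rem=2, I/O yield, promote→Q0. Q0=[P1,P2] Q1=[] Q2=[]
t=30-31: P1@Q0 runs 1, rem=3, I/O yield, promote→Q0. Q0=[P2,P1] Q1=[] Q2=[]
t=31-32: P2@Q0 runs 1, rem=1, I/O yield, promote→Q0. Q0=[P1,P2] Q1=[] Q2=[]
t=32-33: P1@Q0 runs 1, rem=2, I/O yield, promote→Q0. Q0=[P2,P1] Q1=[] Q2=[]
t=33-34: P2@Q0 runs 1, rem=0, completes. Q0=[P1] Q1=[] Q2=[]
t=34-35: P1@Q0 runs 1, rem=1, I/O yield, promote→Q0. Q0=[P1] Q1=[] Q2=[]
t=35-36: P1@Q0 runs 1, rem=0, completes. Q0=[] Q1=[] Q2=[]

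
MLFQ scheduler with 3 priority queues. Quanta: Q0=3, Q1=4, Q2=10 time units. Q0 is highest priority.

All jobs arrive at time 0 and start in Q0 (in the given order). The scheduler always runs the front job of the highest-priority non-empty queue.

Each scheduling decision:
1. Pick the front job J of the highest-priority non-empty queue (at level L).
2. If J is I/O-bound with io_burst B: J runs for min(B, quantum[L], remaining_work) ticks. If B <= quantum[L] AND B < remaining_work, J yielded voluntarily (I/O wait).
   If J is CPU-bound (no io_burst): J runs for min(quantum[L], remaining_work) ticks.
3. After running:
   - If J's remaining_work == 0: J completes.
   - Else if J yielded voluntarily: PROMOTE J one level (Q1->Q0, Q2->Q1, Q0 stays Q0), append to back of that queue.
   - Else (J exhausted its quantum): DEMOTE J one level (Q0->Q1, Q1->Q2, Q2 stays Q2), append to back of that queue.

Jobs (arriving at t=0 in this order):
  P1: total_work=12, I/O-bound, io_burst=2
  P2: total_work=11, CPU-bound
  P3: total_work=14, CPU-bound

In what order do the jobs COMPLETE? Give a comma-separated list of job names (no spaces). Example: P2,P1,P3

Answer: P1,P2,P3

Derivation:
t=0-2: P1@Q0 runs 2, rem=10, I/O yield, promote→Q0. Q0=[P2,P3,P1] Q1=[] Q2=[]
t=2-5: P2@Q0 runs 3, rem=8, quantum used, demote→Q1. Q0=[P3,P1] Q1=[P2] Q2=[]
t=5-8: P3@Q0 runs 3, rem=11, quantum used, demote→Q1. Q0=[P1] Q1=[P2,P3] Q2=[]
t=8-10: P1@Q0 runs 2, rem=8, I/O yield, promote→Q0. Q0=[P1] Q1=[P2,P3] Q2=[]
t=10-12: P1@Q0 runs 2, rem=6, I/O yield, promote→Q0. Q0=[P1] Q1=[P2,P3] Q2=[]
t=12-14: P1@Q0 runs 2, rem=4, I/O yield, promote→Q0. Q0=[P1] Q1=[P2,P3] Q2=[]
t=14-16: P1@Q0 runs 2, rem=2, I/O yield, promote→Q0. Q0=[P1] Q1=[P2,P3] Q2=[]
t=16-18: P1@Q0 runs 2, rem=0, completes. Q0=[] Q1=[P2,P3] Q2=[]
t=18-22: P2@Q1 runs 4, rem=4, quantum used, demote→Q2. Q0=[] Q1=[P3] Q2=[P2]
t=22-26: P3@Q1 runs 4, rem=7, quantum used, demote→Q2. Q0=[] Q1=[] Q2=[P2,P3]
t=26-30: P2@Q2 runs 4, rem=0, completes. Q0=[] Q1=[] Q2=[P3]
t=30-37: P3@Q2 runs 7, rem=0, completes. Q0=[] Q1=[] Q2=[]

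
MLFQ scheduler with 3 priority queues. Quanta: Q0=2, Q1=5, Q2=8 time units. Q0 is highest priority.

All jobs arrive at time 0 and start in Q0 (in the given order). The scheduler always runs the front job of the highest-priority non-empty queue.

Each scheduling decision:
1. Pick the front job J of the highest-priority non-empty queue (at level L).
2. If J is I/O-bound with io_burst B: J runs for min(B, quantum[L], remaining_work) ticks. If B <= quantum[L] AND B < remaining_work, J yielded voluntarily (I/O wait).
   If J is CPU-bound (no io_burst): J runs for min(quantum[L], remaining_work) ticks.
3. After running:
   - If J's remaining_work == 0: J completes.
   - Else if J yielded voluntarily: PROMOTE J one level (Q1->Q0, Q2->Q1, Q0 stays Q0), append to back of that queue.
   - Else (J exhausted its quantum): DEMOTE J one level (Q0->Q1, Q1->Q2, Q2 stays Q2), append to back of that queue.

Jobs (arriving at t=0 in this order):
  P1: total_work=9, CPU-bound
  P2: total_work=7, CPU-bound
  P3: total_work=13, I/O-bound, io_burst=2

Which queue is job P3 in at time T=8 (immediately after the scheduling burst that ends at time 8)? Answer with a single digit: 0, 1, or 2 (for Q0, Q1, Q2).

t=0-2: P1@Q0 runs 2, rem=7, quantum used, demote→Q1. Q0=[P2,P3] Q1=[P1] Q2=[]
t=2-4: P2@Q0 runs 2, rem=5, quantum used, demote→Q1. Q0=[P3] Q1=[P1,P2] Q2=[]
t=4-6: P3@Q0 runs 2, rem=11, I/O yield, promote→Q0. Q0=[P3] Q1=[P1,P2] Q2=[]
t=6-8: P3@Q0 runs 2, rem=9, I/O yield, promote→Q0. Q0=[P3] Q1=[P1,P2] Q2=[]
t=8-10: P3@Q0 runs 2, rem=7, I/O yield, promote→Q0. Q0=[P3] Q1=[P1,P2] Q2=[]
t=10-12: P3@Q0 runs 2, rem=5, I/O yield, promote→Q0. Q0=[P3] Q1=[P1,P2] Q2=[]
t=12-14: P3@Q0 runs 2, rem=3, I/O yield, promote→Q0. Q0=[P3] Q1=[P1,P2] Q2=[]
t=14-16: P3@Q0 runs 2, rem=1, I/O yield, promote→Q0. Q0=[P3] Q1=[P1,P2] Q2=[]
t=16-17: P3@Q0 runs 1, rem=0, completes. Q0=[] Q1=[P1,P2] Q2=[]
t=17-22: P1@Q1 runs 5, rem=2, quantum used, demote→Q2. Q0=[] Q1=[P2] Q2=[P1]
t=22-27: P2@Q1 runs 5, rem=0, completes. Q0=[] Q1=[] Q2=[P1]
t=27-29: P1@Q2 runs 2, rem=0, completes. Q0=[] Q1=[] Q2=[]

Answer: 0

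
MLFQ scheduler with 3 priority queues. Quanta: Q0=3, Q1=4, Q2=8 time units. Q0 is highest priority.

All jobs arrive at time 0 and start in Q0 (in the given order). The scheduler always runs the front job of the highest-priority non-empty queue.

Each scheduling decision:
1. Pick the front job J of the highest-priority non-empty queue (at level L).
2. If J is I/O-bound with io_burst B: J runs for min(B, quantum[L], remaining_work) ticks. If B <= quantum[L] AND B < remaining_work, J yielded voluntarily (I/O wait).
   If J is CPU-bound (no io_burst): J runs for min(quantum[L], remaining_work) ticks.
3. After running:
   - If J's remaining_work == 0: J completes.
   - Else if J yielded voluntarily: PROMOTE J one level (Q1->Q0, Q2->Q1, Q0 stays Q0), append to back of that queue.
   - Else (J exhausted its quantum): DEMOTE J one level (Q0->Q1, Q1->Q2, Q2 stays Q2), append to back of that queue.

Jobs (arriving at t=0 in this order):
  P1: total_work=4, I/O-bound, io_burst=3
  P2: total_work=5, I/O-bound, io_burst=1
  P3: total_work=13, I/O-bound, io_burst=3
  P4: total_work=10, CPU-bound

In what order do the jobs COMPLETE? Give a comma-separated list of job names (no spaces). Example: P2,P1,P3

Answer: P1,P2,P3,P4

Derivation:
t=0-3: P1@Q0 runs 3, rem=1, I/O yield, promote→Q0. Q0=[P2,P3,P4,P1] Q1=[] Q2=[]
t=3-4: P2@Q0 runs 1, rem=4, I/O yield, promote→Q0. Q0=[P3,P4,P1,P2] Q1=[] Q2=[]
t=4-7: P3@Q0 runs 3, rem=10, I/O yield, promote→Q0. Q0=[P4,P1,P2,P3] Q1=[] Q2=[]
t=7-10: P4@Q0 runs 3, rem=7, quantum used, demote→Q1. Q0=[P1,P2,P3] Q1=[P4] Q2=[]
t=10-11: P1@Q0 runs 1, rem=0, completes. Q0=[P2,P3] Q1=[P4] Q2=[]
t=11-12: P2@Q0 runs 1, rem=3, I/O yield, promote→Q0. Q0=[P3,P2] Q1=[P4] Q2=[]
t=12-15: P3@Q0 runs 3, rem=7, I/O yield, promote→Q0. Q0=[P2,P3] Q1=[P4] Q2=[]
t=15-16: P2@Q0 runs 1, rem=2, I/O yield, promote→Q0. Q0=[P3,P2] Q1=[P4] Q2=[]
t=16-19: P3@Q0 runs 3, rem=4, I/O yield, promote→Q0. Q0=[P2,P3] Q1=[P4] Q2=[]
t=19-20: P2@Q0 runs 1, rem=1, I/O yield, promote→Q0. Q0=[P3,P2] Q1=[P4] Q2=[]
t=20-23: P3@Q0 runs 3, rem=1, I/O yield, promote→Q0. Q0=[P2,P3] Q1=[P4] Q2=[]
t=23-24: P2@Q0 runs 1, rem=0, completes. Q0=[P3] Q1=[P4] Q2=[]
t=24-25: P3@Q0 runs 1, rem=0, completes. Q0=[] Q1=[P4] Q2=[]
t=25-29: P4@Q1 runs 4, rem=3, quantum used, demote→Q2. Q0=[] Q1=[] Q2=[P4]
t=29-32: P4@Q2 runs 3, rem=0, completes. Q0=[] Q1=[] Q2=[]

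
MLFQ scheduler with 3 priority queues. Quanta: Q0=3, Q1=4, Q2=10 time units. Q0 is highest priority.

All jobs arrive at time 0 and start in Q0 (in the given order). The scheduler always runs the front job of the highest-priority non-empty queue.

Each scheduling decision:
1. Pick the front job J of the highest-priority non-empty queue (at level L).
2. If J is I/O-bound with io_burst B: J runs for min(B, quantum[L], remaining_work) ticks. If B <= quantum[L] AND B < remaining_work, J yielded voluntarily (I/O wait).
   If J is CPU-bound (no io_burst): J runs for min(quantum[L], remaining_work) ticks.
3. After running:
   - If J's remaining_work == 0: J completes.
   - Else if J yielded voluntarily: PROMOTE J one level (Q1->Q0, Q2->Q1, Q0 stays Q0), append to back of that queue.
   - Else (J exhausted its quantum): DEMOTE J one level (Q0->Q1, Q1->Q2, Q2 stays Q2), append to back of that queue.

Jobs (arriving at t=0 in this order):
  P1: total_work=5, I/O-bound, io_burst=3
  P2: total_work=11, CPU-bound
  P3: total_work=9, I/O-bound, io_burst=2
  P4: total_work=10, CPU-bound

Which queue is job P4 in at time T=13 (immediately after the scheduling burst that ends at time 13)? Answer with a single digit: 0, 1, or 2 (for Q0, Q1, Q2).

Answer: 1

Derivation:
t=0-3: P1@Q0 runs 3, rem=2, I/O yield, promote→Q0. Q0=[P2,P3,P4,P1] Q1=[] Q2=[]
t=3-6: P2@Q0 runs 3, rem=8, quantum used, demote→Q1. Q0=[P3,P4,P1] Q1=[P2] Q2=[]
t=6-8: P3@Q0 runs 2, rem=7, I/O yield, promote→Q0. Q0=[P4,P1,P3] Q1=[P2] Q2=[]
t=8-11: P4@Q0 runs 3, rem=7, quantum used, demote→Q1. Q0=[P1,P3] Q1=[P2,P4] Q2=[]
t=11-13: P1@Q0 runs 2, rem=0, completes. Q0=[P3] Q1=[P2,P4] Q2=[]
t=13-15: P3@Q0 runs 2, rem=5, I/O yield, promote→Q0. Q0=[P3] Q1=[P2,P4] Q2=[]
t=15-17: P3@Q0 runs 2, rem=3, I/O yield, promote→Q0. Q0=[P3] Q1=[P2,P4] Q2=[]
t=17-19: P3@Q0 runs 2, rem=1, I/O yield, promote→Q0. Q0=[P3] Q1=[P2,P4] Q2=[]
t=19-20: P3@Q0 runs 1, rem=0, completes. Q0=[] Q1=[P2,P4] Q2=[]
t=20-24: P2@Q1 runs 4, rem=4, quantum used, demote→Q2. Q0=[] Q1=[P4] Q2=[P2]
t=24-28: P4@Q1 runs 4, rem=3, quantum used, demote→Q2. Q0=[] Q1=[] Q2=[P2,P4]
t=28-32: P2@Q2 runs 4, rem=0, completes. Q0=[] Q1=[] Q2=[P4]
t=32-35: P4@Q2 runs 3, rem=0, completes. Q0=[] Q1=[] Q2=[]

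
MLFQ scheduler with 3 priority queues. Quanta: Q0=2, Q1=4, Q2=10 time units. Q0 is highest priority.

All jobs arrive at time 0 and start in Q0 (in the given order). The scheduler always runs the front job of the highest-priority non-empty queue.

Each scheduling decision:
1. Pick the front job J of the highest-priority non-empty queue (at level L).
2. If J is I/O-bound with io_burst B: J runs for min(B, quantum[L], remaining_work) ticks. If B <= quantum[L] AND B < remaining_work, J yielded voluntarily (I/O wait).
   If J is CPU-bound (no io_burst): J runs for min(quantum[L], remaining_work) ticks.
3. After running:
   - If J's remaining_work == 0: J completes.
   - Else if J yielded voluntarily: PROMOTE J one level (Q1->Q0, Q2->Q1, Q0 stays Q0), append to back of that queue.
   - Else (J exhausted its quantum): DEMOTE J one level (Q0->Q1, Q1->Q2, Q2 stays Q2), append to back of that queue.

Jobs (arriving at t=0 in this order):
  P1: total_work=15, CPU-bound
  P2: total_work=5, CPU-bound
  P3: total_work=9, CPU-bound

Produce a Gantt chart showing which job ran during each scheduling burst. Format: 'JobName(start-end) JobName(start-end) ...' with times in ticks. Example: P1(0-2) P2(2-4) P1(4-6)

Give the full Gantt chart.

Answer: P1(0-2) P2(2-4) P3(4-6) P1(6-10) P2(10-13) P3(13-17) P1(17-26) P3(26-29)

Derivation:
t=0-2: P1@Q0 runs 2, rem=13, quantum used, demote→Q1. Q0=[P2,P3] Q1=[P1] Q2=[]
t=2-4: P2@Q0 runs 2, rem=3, quantum used, demote→Q1. Q0=[P3] Q1=[P1,P2] Q2=[]
t=4-6: P3@Q0 runs 2, rem=7, quantum used, demote→Q1. Q0=[] Q1=[P1,P2,P3] Q2=[]
t=6-10: P1@Q1 runs 4, rem=9, quantum used, demote→Q2. Q0=[] Q1=[P2,P3] Q2=[P1]
t=10-13: P2@Q1 runs 3, rem=0, completes. Q0=[] Q1=[P3] Q2=[P1]
t=13-17: P3@Q1 runs 4, rem=3, quantum used, demote→Q2. Q0=[] Q1=[] Q2=[P1,P3]
t=17-26: P1@Q2 runs 9, rem=0, completes. Q0=[] Q1=[] Q2=[P3]
t=26-29: P3@Q2 runs 3, rem=0, completes. Q0=[] Q1=[] Q2=[]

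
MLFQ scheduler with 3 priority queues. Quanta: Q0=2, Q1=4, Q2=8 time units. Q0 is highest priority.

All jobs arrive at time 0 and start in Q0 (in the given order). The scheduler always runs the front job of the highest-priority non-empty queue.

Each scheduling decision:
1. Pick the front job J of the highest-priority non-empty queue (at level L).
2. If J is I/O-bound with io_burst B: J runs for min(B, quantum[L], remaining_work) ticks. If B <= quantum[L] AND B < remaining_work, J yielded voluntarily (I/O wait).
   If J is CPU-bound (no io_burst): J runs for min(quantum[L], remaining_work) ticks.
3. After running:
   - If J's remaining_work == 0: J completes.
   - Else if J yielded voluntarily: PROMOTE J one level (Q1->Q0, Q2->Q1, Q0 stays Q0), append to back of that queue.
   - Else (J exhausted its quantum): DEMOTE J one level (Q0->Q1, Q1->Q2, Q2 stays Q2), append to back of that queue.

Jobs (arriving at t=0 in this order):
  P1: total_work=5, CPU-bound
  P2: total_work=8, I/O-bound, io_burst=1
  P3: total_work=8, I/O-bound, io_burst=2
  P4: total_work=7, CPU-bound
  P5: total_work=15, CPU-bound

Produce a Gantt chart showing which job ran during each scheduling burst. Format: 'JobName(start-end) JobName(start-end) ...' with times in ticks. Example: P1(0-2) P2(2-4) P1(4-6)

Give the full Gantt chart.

t=0-2: P1@Q0 runs 2, rem=3, quantum used, demote→Q1. Q0=[P2,P3,P4,P5] Q1=[P1] Q2=[]
t=2-3: P2@Q0 runs 1, rem=7, I/O yield, promote→Q0. Q0=[P3,P4,P5,P2] Q1=[P1] Q2=[]
t=3-5: P3@Q0 runs 2, rem=6, I/O yield, promote→Q0. Q0=[P4,P5,P2,P3] Q1=[P1] Q2=[]
t=5-7: P4@Q0 runs 2, rem=5, quantum used, demote→Q1. Q0=[P5,P2,P3] Q1=[P1,P4] Q2=[]
t=7-9: P5@Q0 runs 2, rem=13, quantum used, demote→Q1. Q0=[P2,P3] Q1=[P1,P4,P5] Q2=[]
t=9-10: P2@Q0 runs 1, rem=6, I/O yield, promote→Q0. Q0=[P3,P2] Q1=[P1,P4,P5] Q2=[]
t=10-12: P3@Q0 runs 2, rem=4, I/O yield, promote→Q0. Q0=[P2,P3] Q1=[P1,P4,P5] Q2=[]
t=12-13: P2@Q0 runs 1, rem=5, I/O yield, promote→Q0. Q0=[P3,P2] Q1=[P1,P4,P5] Q2=[]
t=13-15: P3@Q0 runs 2, rem=2, I/O yield, promote→Q0. Q0=[P2,P3] Q1=[P1,P4,P5] Q2=[]
t=15-16: P2@Q0 runs 1, rem=4, I/O yield, promote→Q0. Q0=[P3,P2] Q1=[P1,P4,P5] Q2=[]
t=16-18: P3@Q0 runs 2, rem=0, completes. Q0=[P2] Q1=[P1,P4,P5] Q2=[]
t=18-19: P2@Q0 runs 1, rem=3, I/O yield, promote→Q0. Q0=[P2] Q1=[P1,P4,P5] Q2=[]
t=19-20: P2@Q0 runs 1, rem=2, I/O yield, promote→Q0. Q0=[P2] Q1=[P1,P4,P5] Q2=[]
t=20-21: P2@Q0 runs 1, rem=1, I/O yield, promote→Q0. Q0=[P2] Q1=[P1,P4,P5] Q2=[]
t=21-22: P2@Q0 runs 1, rem=0, completes. Q0=[] Q1=[P1,P4,P5] Q2=[]
t=22-25: P1@Q1 runs 3, rem=0, completes. Q0=[] Q1=[P4,P5] Q2=[]
t=25-29: P4@Q1 runs 4, rem=1, quantum used, demote→Q2. Q0=[] Q1=[P5] Q2=[P4]
t=29-33: P5@Q1 runs 4, rem=9, quantum used, demote→Q2. Q0=[] Q1=[] Q2=[P4,P5]
t=33-34: P4@Q2 runs 1, rem=0, completes. Q0=[] Q1=[] Q2=[P5]
t=34-42: P5@Q2 runs 8, rem=1, quantum used, demote→Q2. Q0=[] Q1=[] Q2=[P5]
t=42-43: P5@Q2 runs 1, rem=0, completes. Q0=[] Q1=[] Q2=[]

Answer: P1(0-2) P2(2-3) P3(3-5) P4(5-7) P5(7-9) P2(9-10) P3(10-12) P2(12-13) P3(13-15) P2(15-16) P3(16-18) P2(18-19) P2(19-20) P2(20-21) P2(21-22) P1(22-25) P4(25-29) P5(29-33) P4(33-34) P5(34-42) P5(42-43)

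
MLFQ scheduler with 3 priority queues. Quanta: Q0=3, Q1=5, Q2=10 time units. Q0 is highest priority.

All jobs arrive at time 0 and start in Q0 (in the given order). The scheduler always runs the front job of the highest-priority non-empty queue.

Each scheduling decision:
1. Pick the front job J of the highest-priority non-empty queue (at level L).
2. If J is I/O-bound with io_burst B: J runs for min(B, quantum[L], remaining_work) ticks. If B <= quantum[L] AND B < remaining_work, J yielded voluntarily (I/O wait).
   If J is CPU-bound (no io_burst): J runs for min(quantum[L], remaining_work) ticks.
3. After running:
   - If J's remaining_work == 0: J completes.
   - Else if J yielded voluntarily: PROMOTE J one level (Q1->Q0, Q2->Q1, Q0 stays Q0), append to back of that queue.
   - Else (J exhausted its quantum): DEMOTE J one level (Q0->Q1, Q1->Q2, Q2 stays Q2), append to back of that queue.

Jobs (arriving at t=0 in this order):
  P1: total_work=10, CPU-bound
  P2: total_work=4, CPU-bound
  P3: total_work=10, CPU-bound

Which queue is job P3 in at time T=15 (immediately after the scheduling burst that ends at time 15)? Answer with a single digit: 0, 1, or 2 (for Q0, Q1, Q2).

t=0-3: P1@Q0 runs 3, rem=7, quantum used, demote→Q1. Q0=[P2,P3] Q1=[P1] Q2=[]
t=3-6: P2@Q0 runs 3, rem=1, quantum used, demote→Q1. Q0=[P3] Q1=[P1,P2] Q2=[]
t=6-9: P3@Q0 runs 3, rem=7, quantum used, demote→Q1. Q0=[] Q1=[P1,P2,P3] Q2=[]
t=9-14: P1@Q1 runs 5, rem=2, quantum used, demote→Q2. Q0=[] Q1=[P2,P3] Q2=[P1]
t=14-15: P2@Q1 runs 1, rem=0, completes. Q0=[] Q1=[P3] Q2=[P1]
t=15-20: P3@Q1 runs 5, rem=2, quantum used, demote→Q2. Q0=[] Q1=[] Q2=[P1,P3]
t=20-22: P1@Q2 runs 2, rem=0, completes. Q0=[] Q1=[] Q2=[P3]
t=22-24: P3@Q2 runs 2, rem=0, completes. Q0=[] Q1=[] Q2=[]

Answer: 1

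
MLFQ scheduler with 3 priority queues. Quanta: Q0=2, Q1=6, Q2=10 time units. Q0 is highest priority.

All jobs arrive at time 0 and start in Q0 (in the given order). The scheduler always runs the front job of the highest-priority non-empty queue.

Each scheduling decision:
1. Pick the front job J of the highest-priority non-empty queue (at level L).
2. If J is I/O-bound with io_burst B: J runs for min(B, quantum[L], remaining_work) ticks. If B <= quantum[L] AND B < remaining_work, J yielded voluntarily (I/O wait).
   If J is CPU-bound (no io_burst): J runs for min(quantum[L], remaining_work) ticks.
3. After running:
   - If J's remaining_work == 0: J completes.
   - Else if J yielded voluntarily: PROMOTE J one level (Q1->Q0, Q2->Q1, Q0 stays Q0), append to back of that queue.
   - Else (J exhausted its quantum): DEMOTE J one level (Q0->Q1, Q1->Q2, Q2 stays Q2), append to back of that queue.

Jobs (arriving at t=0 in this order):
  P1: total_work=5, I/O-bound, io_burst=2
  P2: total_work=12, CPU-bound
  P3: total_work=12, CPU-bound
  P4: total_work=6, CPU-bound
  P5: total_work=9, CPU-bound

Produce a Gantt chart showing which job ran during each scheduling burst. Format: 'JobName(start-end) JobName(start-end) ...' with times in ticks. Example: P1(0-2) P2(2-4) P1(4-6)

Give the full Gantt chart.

t=0-2: P1@Q0 runs 2, rem=3, I/O yield, promote→Q0. Q0=[P2,P3,P4,P5,P1] Q1=[] Q2=[]
t=2-4: P2@Q0 runs 2, rem=10, quantum used, demote→Q1. Q0=[P3,P4,P5,P1] Q1=[P2] Q2=[]
t=4-6: P3@Q0 runs 2, rem=10, quantum used, demote→Q1. Q0=[P4,P5,P1] Q1=[P2,P3] Q2=[]
t=6-8: P4@Q0 runs 2, rem=4, quantum used, demote→Q1. Q0=[P5,P1] Q1=[P2,P3,P4] Q2=[]
t=8-10: P5@Q0 runs 2, rem=7, quantum used, demote→Q1. Q0=[P1] Q1=[P2,P3,P4,P5] Q2=[]
t=10-12: P1@Q0 runs 2, rem=1, I/O yield, promote→Q0. Q0=[P1] Q1=[P2,P3,P4,P5] Q2=[]
t=12-13: P1@Q0 runs 1, rem=0, completes. Q0=[] Q1=[P2,P3,P4,P5] Q2=[]
t=13-19: P2@Q1 runs 6, rem=4, quantum used, demote→Q2. Q0=[] Q1=[P3,P4,P5] Q2=[P2]
t=19-25: P3@Q1 runs 6, rem=4, quantum used, demote→Q2. Q0=[] Q1=[P4,P5] Q2=[P2,P3]
t=25-29: P4@Q1 runs 4, rem=0, completes. Q0=[] Q1=[P5] Q2=[P2,P3]
t=29-35: P5@Q1 runs 6, rem=1, quantum used, demote→Q2. Q0=[] Q1=[] Q2=[P2,P3,P5]
t=35-39: P2@Q2 runs 4, rem=0, completes. Q0=[] Q1=[] Q2=[P3,P5]
t=39-43: P3@Q2 runs 4, rem=0, completes. Q0=[] Q1=[] Q2=[P5]
t=43-44: P5@Q2 runs 1, rem=0, completes. Q0=[] Q1=[] Q2=[]

Answer: P1(0-2) P2(2-4) P3(4-6) P4(6-8) P5(8-10) P1(10-12) P1(12-13) P2(13-19) P3(19-25) P4(25-29) P5(29-35) P2(35-39) P3(39-43) P5(43-44)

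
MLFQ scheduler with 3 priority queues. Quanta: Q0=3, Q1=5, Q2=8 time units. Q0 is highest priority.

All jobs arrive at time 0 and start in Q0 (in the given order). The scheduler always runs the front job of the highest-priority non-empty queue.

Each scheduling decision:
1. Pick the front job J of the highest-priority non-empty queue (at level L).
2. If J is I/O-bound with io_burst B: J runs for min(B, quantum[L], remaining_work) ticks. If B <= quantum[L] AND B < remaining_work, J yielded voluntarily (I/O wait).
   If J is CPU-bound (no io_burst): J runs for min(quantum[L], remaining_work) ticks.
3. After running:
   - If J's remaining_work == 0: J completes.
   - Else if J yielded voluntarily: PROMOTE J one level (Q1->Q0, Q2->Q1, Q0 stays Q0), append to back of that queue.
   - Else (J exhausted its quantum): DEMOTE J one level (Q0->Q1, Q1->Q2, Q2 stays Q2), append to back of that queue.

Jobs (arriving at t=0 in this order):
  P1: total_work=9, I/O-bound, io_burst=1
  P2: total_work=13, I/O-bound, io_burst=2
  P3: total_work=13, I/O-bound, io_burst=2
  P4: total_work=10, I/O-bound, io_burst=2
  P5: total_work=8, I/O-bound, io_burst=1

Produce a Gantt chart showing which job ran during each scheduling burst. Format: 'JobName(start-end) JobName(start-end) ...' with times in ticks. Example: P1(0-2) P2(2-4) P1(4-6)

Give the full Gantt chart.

t=0-1: P1@Q0 runs 1, rem=8, I/O yield, promote→Q0. Q0=[P2,P3,P4,P5,P1] Q1=[] Q2=[]
t=1-3: P2@Q0 runs 2, rem=11, I/O yield, promote→Q0. Q0=[P3,P4,P5,P1,P2] Q1=[] Q2=[]
t=3-5: P3@Q0 runs 2, rem=11, I/O yield, promote→Q0. Q0=[P4,P5,P1,P2,P3] Q1=[] Q2=[]
t=5-7: P4@Q0 runs 2, rem=8, I/O yield, promote→Q0. Q0=[P5,P1,P2,P3,P4] Q1=[] Q2=[]
t=7-8: P5@Q0 runs 1, rem=7, I/O yield, promote→Q0. Q0=[P1,P2,P3,P4,P5] Q1=[] Q2=[]
t=8-9: P1@Q0 runs 1, rem=7, I/O yield, promote→Q0. Q0=[P2,P3,P4,P5,P1] Q1=[] Q2=[]
t=9-11: P2@Q0 runs 2, rem=9, I/O yield, promote→Q0. Q0=[P3,P4,P5,P1,P2] Q1=[] Q2=[]
t=11-13: P3@Q0 runs 2, rem=9, I/O yield, promote→Q0. Q0=[P4,P5,P1,P2,P3] Q1=[] Q2=[]
t=13-15: P4@Q0 runs 2, rem=6, I/O yield, promote→Q0. Q0=[P5,P1,P2,P3,P4] Q1=[] Q2=[]
t=15-16: P5@Q0 runs 1, rem=6, I/O yield, promote→Q0. Q0=[P1,P2,P3,P4,P5] Q1=[] Q2=[]
t=16-17: P1@Q0 runs 1, rem=6, I/O yield, promote→Q0. Q0=[P2,P3,P4,P5,P1] Q1=[] Q2=[]
t=17-19: P2@Q0 runs 2, rem=7, I/O yield, promote→Q0. Q0=[P3,P4,P5,P1,P2] Q1=[] Q2=[]
t=19-21: P3@Q0 runs 2, rem=7, I/O yield, promote→Q0. Q0=[P4,P5,P1,P2,P3] Q1=[] Q2=[]
t=21-23: P4@Q0 runs 2, rem=4, I/O yield, promote→Q0. Q0=[P5,P1,P2,P3,P4] Q1=[] Q2=[]
t=23-24: P5@Q0 runs 1, rem=5, I/O yield, promote→Q0. Q0=[P1,P2,P3,P4,P5] Q1=[] Q2=[]
t=24-25: P1@Q0 runs 1, rem=5, I/O yield, promote→Q0. Q0=[P2,P3,P4,P5,P1] Q1=[] Q2=[]
t=25-27: P2@Q0 runs 2, rem=5, I/O yield, promote→Q0. Q0=[P3,P4,P5,P1,P2] Q1=[] Q2=[]
t=27-29: P3@Q0 runs 2, rem=5, I/O yield, promote→Q0. Q0=[P4,P5,P1,P2,P3] Q1=[] Q2=[]
t=29-31: P4@Q0 runs 2, rem=2, I/O yield, promote→Q0. Q0=[P5,P1,P2,P3,P4] Q1=[] Q2=[]
t=31-32: P5@Q0 runs 1, rem=4, I/O yield, promote→Q0. Q0=[P1,P2,P3,P4,P5] Q1=[] Q2=[]
t=32-33: P1@Q0 runs 1, rem=4, I/O yield, promote→Q0. Q0=[P2,P3,P4,P5,P1] Q1=[] Q2=[]
t=33-35: P2@Q0 runs 2, rem=3, I/O yield, promote→Q0. Q0=[P3,P4,P5,P1,P2] Q1=[] Q2=[]
t=35-37: P3@Q0 runs 2, rem=3, I/O yield, promote→Q0. Q0=[P4,P5,P1,P2,P3] Q1=[] Q2=[]
t=37-39: P4@Q0 runs 2, rem=0, completes. Q0=[P5,P1,P2,P3] Q1=[] Q2=[]
t=39-40: P5@Q0 runs 1, rem=3, I/O yield, promote→Q0. Q0=[P1,P2,P3,P5] Q1=[] Q2=[]
t=40-41: P1@Q0 runs 1, rem=3, I/O yield, promote→Q0. Q0=[P2,P3,P5,P1] Q1=[] Q2=[]
t=41-43: P2@Q0 runs 2, rem=1, I/O yield, promote→Q0. Q0=[P3,P5,P1,P2] Q1=[] Q2=[]
t=43-45: P3@Q0 runs 2, rem=1, I/O yield, promote→Q0. Q0=[P5,P1,P2,P3] Q1=[] Q2=[]
t=45-46: P5@Q0 runs 1, rem=2, I/O yield, promote→Q0. Q0=[P1,P2,P3,P5] Q1=[] Q2=[]
t=46-47: P1@Q0 runs 1, rem=2, I/O yield, promote→Q0. Q0=[P2,P3,P5,P1] Q1=[] Q2=[]
t=47-48: P2@Q0 runs 1, rem=0, completes. Q0=[P3,P5,P1] Q1=[] Q2=[]
t=48-49: P3@Q0 runs 1, rem=0, completes. Q0=[P5,P1] Q1=[] Q2=[]
t=49-50: P5@Q0 runs 1, rem=1, I/O yield, promote→Q0. Q0=[P1,P5] Q1=[] Q2=[]
t=50-51: P1@Q0 runs 1, rem=1, I/O yield, promote→Q0. Q0=[P5,P1] Q1=[] Q2=[]
t=51-52: P5@Q0 runs 1, rem=0, completes. Q0=[P1] Q1=[] Q2=[]
t=52-53: P1@Q0 runs 1, rem=0, completes. Q0=[] Q1=[] Q2=[]

Answer: P1(0-1) P2(1-3) P3(3-5) P4(5-7) P5(7-8) P1(8-9) P2(9-11) P3(11-13) P4(13-15) P5(15-16) P1(16-17) P2(17-19) P3(19-21) P4(21-23) P5(23-24) P1(24-25) P2(25-27) P3(27-29) P4(29-31) P5(31-32) P1(32-33) P2(33-35) P3(35-37) P4(37-39) P5(39-40) P1(40-41) P2(41-43) P3(43-45) P5(45-46) P1(46-47) P2(47-48) P3(48-49) P5(49-50) P1(50-51) P5(51-52) P1(52-53)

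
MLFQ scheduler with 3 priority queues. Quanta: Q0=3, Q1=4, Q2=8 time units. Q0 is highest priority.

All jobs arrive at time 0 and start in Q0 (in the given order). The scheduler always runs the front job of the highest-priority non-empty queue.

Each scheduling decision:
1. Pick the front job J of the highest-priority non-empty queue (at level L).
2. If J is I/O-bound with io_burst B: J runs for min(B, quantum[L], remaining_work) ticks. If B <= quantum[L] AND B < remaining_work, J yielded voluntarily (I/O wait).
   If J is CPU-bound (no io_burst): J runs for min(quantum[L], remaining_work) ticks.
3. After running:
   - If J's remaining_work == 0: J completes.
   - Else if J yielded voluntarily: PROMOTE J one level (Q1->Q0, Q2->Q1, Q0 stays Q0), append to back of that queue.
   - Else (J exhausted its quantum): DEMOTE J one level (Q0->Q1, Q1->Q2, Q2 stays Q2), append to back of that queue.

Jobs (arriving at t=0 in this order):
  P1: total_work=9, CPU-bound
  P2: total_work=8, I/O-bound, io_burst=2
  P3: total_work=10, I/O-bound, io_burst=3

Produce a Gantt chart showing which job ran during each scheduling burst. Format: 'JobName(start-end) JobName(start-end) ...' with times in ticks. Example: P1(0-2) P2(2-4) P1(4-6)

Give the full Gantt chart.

t=0-3: P1@Q0 runs 3, rem=6, quantum used, demote→Q1. Q0=[P2,P3] Q1=[P1] Q2=[]
t=3-5: P2@Q0 runs 2, rem=6, I/O yield, promote→Q0. Q0=[P3,P2] Q1=[P1] Q2=[]
t=5-8: P3@Q0 runs 3, rem=7, I/O yield, promote→Q0. Q0=[P2,P3] Q1=[P1] Q2=[]
t=8-10: P2@Q0 runs 2, rem=4, I/O yield, promote→Q0. Q0=[P3,P2] Q1=[P1] Q2=[]
t=10-13: P3@Q0 runs 3, rem=4, I/O yield, promote→Q0. Q0=[P2,P3] Q1=[P1] Q2=[]
t=13-15: P2@Q0 runs 2, rem=2, I/O yield, promote→Q0. Q0=[P3,P2] Q1=[P1] Q2=[]
t=15-18: P3@Q0 runs 3, rem=1, I/O yield, promote→Q0. Q0=[P2,P3] Q1=[P1] Q2=[]
t=18-20: P2@Q0 runs 2, rem=0, completes. Q0=[P3] Q1=[P1] Q2=[]
t=20-21: P3@Q0 runs 1, rem=0, completes. Q0=[] Q1=[P1] Q2=[]
t=21-25: P1@Q1 runs 4, rem=2, quantum used, demote→Q2. Q0=[] Q1=[] Q2=[P1]
t=25-27: P1@Q2 runs 2, rem=0, completes. Q0=[] Q1=[] Q2=[]

Answer: P1(0-3) P2(3-5) P3(5-8) P2(8-10) P3(10-13) P2(13-15) P3(15-18) P2(18-20) P3(20-21) P1(21-25) P1(25-27)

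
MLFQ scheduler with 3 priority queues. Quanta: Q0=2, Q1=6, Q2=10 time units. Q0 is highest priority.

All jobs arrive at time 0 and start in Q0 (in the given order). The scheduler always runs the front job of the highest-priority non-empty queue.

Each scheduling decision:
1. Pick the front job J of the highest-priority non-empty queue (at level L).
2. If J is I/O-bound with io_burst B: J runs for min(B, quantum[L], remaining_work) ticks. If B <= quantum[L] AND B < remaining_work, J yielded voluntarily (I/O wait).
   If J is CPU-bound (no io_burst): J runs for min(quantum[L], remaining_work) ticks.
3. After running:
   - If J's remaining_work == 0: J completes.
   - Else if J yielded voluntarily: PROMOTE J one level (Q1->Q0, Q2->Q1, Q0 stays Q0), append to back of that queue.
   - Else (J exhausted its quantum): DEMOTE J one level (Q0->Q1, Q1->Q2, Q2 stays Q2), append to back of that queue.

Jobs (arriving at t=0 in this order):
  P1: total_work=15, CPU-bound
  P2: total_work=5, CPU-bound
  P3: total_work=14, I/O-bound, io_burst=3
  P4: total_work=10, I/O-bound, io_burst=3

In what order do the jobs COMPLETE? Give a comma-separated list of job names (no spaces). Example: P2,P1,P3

Answer: P2,P4,P3,P1

Derivation:
t=0-2: P1@Q0 runs 2, rem=13, quantum used, demote→Q1. Q0=[P2,P3,P4] Q1=[P1] Q2=[]
t=2-4: P2@Q0 runs 2, rem=3, quantum used, demote→Q1. Q0=[P3,P4] Q1=[P1,P2] Q2=[]
t=4-6: P3@Q0 runs 2, rem=12, quantum used, demote→Q1. Q0=[P4] Q1=[P1,P2,P3] Q2=[]
t=6-8: P4@Q0 runs 2, rem=8, quantum used, demote→Q1. Q0=[] Q1=[P1,P2,P3,P4] Q2=[]
t=8-14: P1@Q1 runs 6, rem=7, quantum used, demote→Q2. Q0=[] Q1=[P2,P3,P4] Q2=[P1]
t=14-17: P2@Q1 runs 3, rem=0, completes. Q0=[] Q1=[P3,P4] Q2=[P1]
t=17-20: P3@Q1 runs 3, rem=9, I/O yield, promote→Q0. Q0=[P3] Q1=[P4] Q2=[P1]
t=20-22: P3@Q0 runs 2, rem=7, quantum used, demote→Q1. Q0=[] Q1=[P4,P3] Q2=[P1]
t=22-25: P4@Q1 runs 3, rem=5, I/O yield, promote→Q0. Q0=[P4] Q1=[P3] Q2=[P1]
t=25-27: P4@Q0 runs 2, rem=3, quantum used, demote→Q1. Q0=[] Q1=[P3,P4] Q2=[P1]
t=27-30: P3@Q1 runs 3, rem=4, I/O yield, promote→Q0. Q0=[P3] Q1=[P4] Q2=[P1]
t=30-32: P3@Q0 runs 2, rem=2, quantum used, demote→Q1. Q0=[] Q1=[P4,P3] Q2=[P1]
t=32-35: P4@Q1 runs 3, rem=0, completes. Q0=[] Q1=[P3] Q2=[P1]
t=35-37: P3@Q1 runs 2, rem=0, completes. Q0=[] Q1=[] Q2=[P1]
t=37-44: P1@Q2 runs 7, rem=0, completes. Q0=[] Q1=[] Q2=[]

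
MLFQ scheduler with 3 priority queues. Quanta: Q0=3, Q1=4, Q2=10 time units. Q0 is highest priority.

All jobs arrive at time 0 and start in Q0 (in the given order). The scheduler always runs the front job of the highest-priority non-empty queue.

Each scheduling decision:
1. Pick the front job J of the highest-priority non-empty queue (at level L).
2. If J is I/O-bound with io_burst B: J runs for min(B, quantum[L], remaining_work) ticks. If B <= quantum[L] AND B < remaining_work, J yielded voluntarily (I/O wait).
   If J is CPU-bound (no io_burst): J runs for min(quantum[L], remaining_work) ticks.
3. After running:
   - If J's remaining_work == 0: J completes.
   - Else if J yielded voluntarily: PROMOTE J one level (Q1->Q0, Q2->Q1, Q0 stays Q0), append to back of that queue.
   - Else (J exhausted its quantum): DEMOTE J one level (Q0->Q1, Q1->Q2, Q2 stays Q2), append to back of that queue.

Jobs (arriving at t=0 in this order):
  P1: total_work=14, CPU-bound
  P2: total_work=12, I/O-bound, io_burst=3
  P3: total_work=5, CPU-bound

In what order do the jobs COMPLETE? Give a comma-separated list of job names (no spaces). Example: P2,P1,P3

Answer: P2,P3,P1

Derivation:
t=0-3: P1@Q0 runs 3, rem=11, quantum used, demote→Q1. Q0=[P2,P3] Q1=[P1] Q2=[]
t=3-6: P2@Q0 runs 3, rem=9, I/O yield, promote→Q0. Q0=[P3,P2] Q1=[P1] Q2=[]
t=6-9: P3@Q0 runs 3, rem=2, quantum used, demote→Q1. Q0=[P2] Q1=[P1,P3] Q2=[]
t=9-12: P2@Q0 runs 3, rem=6, I/O yield, promote→Q0. Q0=[P2] Q1=[P1,P3] Q2=[]
t=12-15: P2@Q0 runs 3, rem=3, I/O yield, promote→Q0. Q0=[P2] Q1=[P1,P3] Q2=[]
t=15-18: P2@Q0 runs 3, rem=0, completes. Q0=[] Q1=[P1,P3] Q2=[]
t=18-22: P1@Q1 runs 4, rem=7, quantum used, demote→Q2. Q0=[] Q1=[P3] Q2=[P1]
t=22-24: P3@Q1 runs 2, rem=0, completes. Q0=[] Q1=[] Q2=[P1]
t=24-31: P1@Q2 runs 7, rem=0, completes. Q0=[] Q1=[] Q2=[]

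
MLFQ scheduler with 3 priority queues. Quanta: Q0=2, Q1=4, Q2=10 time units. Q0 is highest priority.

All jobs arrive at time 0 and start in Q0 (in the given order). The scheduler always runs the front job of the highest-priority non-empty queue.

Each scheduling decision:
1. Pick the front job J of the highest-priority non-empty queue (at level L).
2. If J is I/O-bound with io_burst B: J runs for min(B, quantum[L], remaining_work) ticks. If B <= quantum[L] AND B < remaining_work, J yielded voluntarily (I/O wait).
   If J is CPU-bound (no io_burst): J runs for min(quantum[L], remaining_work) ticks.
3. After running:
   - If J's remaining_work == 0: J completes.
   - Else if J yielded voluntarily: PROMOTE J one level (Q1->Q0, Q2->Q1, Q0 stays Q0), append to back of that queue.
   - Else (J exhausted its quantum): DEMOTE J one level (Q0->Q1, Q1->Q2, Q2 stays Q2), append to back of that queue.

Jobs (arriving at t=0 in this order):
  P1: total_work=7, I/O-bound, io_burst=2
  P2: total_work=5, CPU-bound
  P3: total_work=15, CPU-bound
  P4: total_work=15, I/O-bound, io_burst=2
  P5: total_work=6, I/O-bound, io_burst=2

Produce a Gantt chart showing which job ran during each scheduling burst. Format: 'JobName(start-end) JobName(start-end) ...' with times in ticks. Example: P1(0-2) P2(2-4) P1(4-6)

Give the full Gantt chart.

Answer: P1(0-2) P2(2-4) P3(4-6) P4(6-8) P5(8-10) P1(10-12) P4(12-14) P5(14-16) P1(16-18) P4(18-20) P5(20-22) P1(22-23) P4(23-25) P4(25-27) P4(27-29) P4(29-31) P4(31-32) P2(32-35) P3(35-39) P3(39-48)

Derivation:
t=0-2: P1@Q0 runs 2, rem=5, I/O yield, promote→Q0. Q0=[P2,P3,P4,P5,P1] Q1=[] Q2=[]
t=2-4: P2@Q0 runs 2, rem=3, quantum used, demote→Q1. Q0=[P3,P4,P5,P1] Q1=[P2] Q2=[]
t=4-6: P3@Q0 runs 2, rem=13, quantum used, demote→Q1. Q0=[P4,P5,P1] Q1=[P2,P3] Q2=[]
t=6-8: P4@Q0 runs 2, rem=13, I/O yield, promote→Q0. Q0=[P5,P1,P4] Q1=[P2,P3] Q2=[]
t=8-10: P5@Q0 runs 2, rem=4, I/O yield, promote→Q0. Q0=[P1,P4,P5] Q1=[P2,P3] Q2=[]
t=10-12: P1@Q0 runs 2, rem=3, I/O yield, promote→Q0. Q0=[P4,P5,P1] Q1=[P2,P3] Q2=[]
t=12-14: P4@Q0 runs 2, rem=11, I/O yield, promote→Q0. Q0=[P5,P1,P4] Q1=[P2,P3] Q2=[]
t=14-16: P5@Q0 runs 2, rem=2, I/O yield, promote→Q0. Q0=[P1,P4,P5] Q1=[P2,P3] Q2=[]
t=16-18: P1@Q0 runs 2, rem=1, I/O yield, promote→Q0. Q0=[P4,P5,P1] Q1=[P2,P3] Q2=[]
t=18-20: P4@Q0 runs 2, rem=9, I/O yield, promote→Q0. Q0=[P5,P1,P4] Q1=[P2,P3] Q2=[]
t=20-22: P5@Q0 runs 2, rem=0, completes. Q0=[P1,P4] Q1=[P2,P3] Q2=[]
t=22-23: P1@Q0 runs 1, rem=0, completes. Q0=[P4] Q1=[P2,P3] Q2=[]
t=23-25: P4@Q0 runs 2, rem=7, I/O yield, promote→Q0. Q0=[P4] Q1=[P2,P3] Q2=[]
t=25-27: P4@Q0 runs 2, rem=5, I/O yield, promote→Q0. Q0=[P4] Q1=[P2,P3] Q2=[]
t=27-29: P4@Q0 runs 2, rem=3, I/O yield, promote→Q0. Q0=[P4] Q1=[P2,P3] Q2=[]
t=29-31: P4@Q0 runs 2, rem=1, I/O yield, promote→Q0. Q0=[P4] Q1=[P2,P3] Q2=[]
t=31-32: P4@Q0 runs 1, rem=0, completes. Q0=[] Q1=[P2,P3] Q2=[]
t=32-35: P2@Q1 runs 3, rem=0, completes. Q0=[] Q1=[P3] Q2=[]
t=35-39: P3@Q1 runs 4, rem=9, quantum used, demote→Q2. Q0=[] Q1=[] Q2=[P3]
t=39-48: P3@Q2 runs 9, rem=0, completes. Q0=[] Q1=[] Q2=[]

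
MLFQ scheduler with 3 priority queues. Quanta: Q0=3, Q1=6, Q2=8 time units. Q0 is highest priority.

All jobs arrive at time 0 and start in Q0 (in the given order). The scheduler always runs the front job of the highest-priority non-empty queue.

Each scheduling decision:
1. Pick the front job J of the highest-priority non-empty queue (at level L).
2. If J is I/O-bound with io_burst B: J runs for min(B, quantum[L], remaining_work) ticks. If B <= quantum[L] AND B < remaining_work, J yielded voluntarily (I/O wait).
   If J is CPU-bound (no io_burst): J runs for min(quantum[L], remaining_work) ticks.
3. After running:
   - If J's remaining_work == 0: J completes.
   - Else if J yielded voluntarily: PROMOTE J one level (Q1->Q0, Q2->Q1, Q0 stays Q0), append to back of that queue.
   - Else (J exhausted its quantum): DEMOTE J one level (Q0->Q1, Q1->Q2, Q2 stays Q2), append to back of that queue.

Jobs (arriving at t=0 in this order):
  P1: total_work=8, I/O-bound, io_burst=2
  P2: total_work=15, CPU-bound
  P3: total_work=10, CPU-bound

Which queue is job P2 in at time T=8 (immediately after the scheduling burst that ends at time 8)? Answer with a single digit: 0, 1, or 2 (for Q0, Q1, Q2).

Answer: 1

Derivation:
t=0-2: P1@Q0 runs 2, rem=6, I/O yield, promote→Q0. Q0=[P2,P3,P1] Q1=[] Q2=[]
t=2-5: P2@Q0 runs 3, rem=12, quantum used, demote→Q1. Q0=[P3,P1] Q1=[P2] Q2=[]
t=5-8: P3@Q0 runs 3, rem=7, quantum used, demote→Q1. Q0=[P1] Q1=[P2,P3] Q2=[]
t=8-10: P1@Q0 runs 2, rem=4, I/O yield, promote→Q0. Q0=[P1] Q1=[P2,P3] Q2=[]
t=10-12: P1@Q0 runs 2, rem=2, I/O yield, promote→Q0. Q0=[P1] Q1=[P2,P3] Q2=[]
t=12-14: P1@Q0 runs 2, rem=0, completes. Q0=[] Q1=[P2,P3] Q2=[]
t=14-20: P2@Q1 runs 6, rem=6, quantum used, demote→Q2. Q0=[] Q1=[P3] Q2=[P2]
t=20-26: P3@Q1 runs 6, rem=1, quantum used, demote→Q2. Q0=[] Q1=[] Q2=[P2,P3]
t=26-32: P2@Q2 runs 6, rem=0, completes. Q0=[] Q1=[] Q2=[P3]
t=32-33: P3@Q2 runs 1, rem=0, completes. Q0=[] Q1=[] Q2=[]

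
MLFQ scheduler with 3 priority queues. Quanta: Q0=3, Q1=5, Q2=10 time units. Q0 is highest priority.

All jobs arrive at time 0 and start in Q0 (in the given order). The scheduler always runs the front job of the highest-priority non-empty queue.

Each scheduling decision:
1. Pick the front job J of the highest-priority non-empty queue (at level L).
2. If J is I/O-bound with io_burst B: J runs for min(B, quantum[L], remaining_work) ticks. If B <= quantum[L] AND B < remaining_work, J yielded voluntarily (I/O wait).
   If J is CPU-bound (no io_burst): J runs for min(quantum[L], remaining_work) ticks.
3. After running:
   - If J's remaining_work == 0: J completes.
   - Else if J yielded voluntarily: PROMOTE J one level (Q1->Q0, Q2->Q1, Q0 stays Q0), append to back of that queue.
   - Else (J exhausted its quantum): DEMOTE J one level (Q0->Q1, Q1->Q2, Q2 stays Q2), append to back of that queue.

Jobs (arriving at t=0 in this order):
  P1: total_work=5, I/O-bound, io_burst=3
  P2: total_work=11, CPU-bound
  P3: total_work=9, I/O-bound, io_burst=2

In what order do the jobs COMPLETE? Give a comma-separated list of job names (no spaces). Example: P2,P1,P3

t=0-3: P1@Q0 runs 3, rem=2, I/O yield, promote→Q0. Q0=[P2,P3,P1] Q1=[] Q2=[]
t=3-6: P2@Q0 runs 3, rem=8, quantum used, demote→Q1. Q0=[P3,P1] Q1=[P2] Q2=[]
t=6-8: P3@Q0 runs 2, rem=7, I/O yield, promote→Q0. Q0=[P1,P3] Q1=[P2] Q2=[]
t=8-10: P1@Q0 runs 2, rem=0, completes. Q0=[P3] Q1=[P2] Q2=[]
t=10-12: P3@Q0 runs 2, rem=5, I/O yield, promote→Q0. Q0=[P3] Q1=[P2] Q2=[]
t=12-14: P3@Q0 runs 2, rem=3, I/O yield, promote→Q0. Q0=[P3] Q1=[P2] Q2=[]
t=14-16: P3@Q0 runs 2, rem=1, I/O yield, promote→Q0. Q0=[P3] Q1=[P2] Q2=[]
t=16-17: P3@Q0 runs 1, rem=0, completes. Q0=[] Q1=[P2] Q2=[]
t=17-22: P2@Q1 runs 5, rem=3, quantum used, demote→Q2. Q0=[] Q1=[] Q2=[P2]
t=22-25: P2@Q2 runs 3, rem=0, completes. Q0=[] Q1=[] Q2=[]

Answer: P1,P3,P2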